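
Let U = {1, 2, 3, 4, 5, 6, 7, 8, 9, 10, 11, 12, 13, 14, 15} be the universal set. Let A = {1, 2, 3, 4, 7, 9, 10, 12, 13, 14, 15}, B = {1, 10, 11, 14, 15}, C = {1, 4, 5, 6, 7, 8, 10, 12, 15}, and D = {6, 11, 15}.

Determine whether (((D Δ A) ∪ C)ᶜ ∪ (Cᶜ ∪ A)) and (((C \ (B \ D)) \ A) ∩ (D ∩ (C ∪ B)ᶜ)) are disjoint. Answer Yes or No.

D Δ A = {1, 2, 3, 4, 6, 7, 9, 10, 11, 12, 13, 14}
(D Δ A) ∪ C = {1, 2, 3, 4, 5, 6, 7, 8, 9, 10, 11, 12, 13, 14, 15}
((D Δ A) ∪ C)ᶜ = {}
Cᶜ = {2, 3, 9, 11, 13, 14}
Cᶜ ∪ A = {1, 2, 3, 4, 7, 9, 10, 11, 12, 13, 14, 15}
((D Δ A) ∪ C)ᶜ ∪ (Cᶜ ∪ A) = {1, 2, 3, 4, 7, 9, 10, 11, 12, 13, 14, 15}
B \ D = {1, 10, 14}
C \ (B \ D) = {4, 5, 6, 7, 8, 12, 15}
(C \ (B \ D)) \ A = {5, 6, 8}
C ∪ B = {1, 4, 5, 6, 7, 8, 10, 11, 12, 14, 15}
(C ∪ B)ᶜ = {2, 3, 9, 13}
D ∩ (C ∪ B)ᶜ = {}
((C \ (B \ D)) \ A) ∩ (D ∩ (C ∪ B)ᶜ) = {}
{1, 2, 3, 4, 7, 9, 10, 11, 12, 13, 14, 15} and {} share no elements.

Yes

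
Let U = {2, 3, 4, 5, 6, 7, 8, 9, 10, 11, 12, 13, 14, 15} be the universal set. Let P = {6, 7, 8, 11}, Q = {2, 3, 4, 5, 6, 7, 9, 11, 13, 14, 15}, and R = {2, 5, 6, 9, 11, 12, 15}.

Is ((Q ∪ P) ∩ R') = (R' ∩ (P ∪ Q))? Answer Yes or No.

Q ∪ P = {2, 3, 4, 5, 6, 7, 8, 9, 11, 13, 14, 15}
R' = {3, 4, 7, 8, 10, 13, 14}
(Q ∪ P) ∩ R' = {3, 4, 7, 8, 13, 14}
P ∪ Q = {2, 3, 4, 5, 6, 7, 8, 9, 11, 13, 14, 15}
R' ∩ (P ∪ Q) = {3, 4, 7, 8, 13, 14}
Both equal {3, 4, 7, 8, 13, 14}, so (Q ∪ P) ∩ R' = R' ∩ (P ∪ Q).

Yes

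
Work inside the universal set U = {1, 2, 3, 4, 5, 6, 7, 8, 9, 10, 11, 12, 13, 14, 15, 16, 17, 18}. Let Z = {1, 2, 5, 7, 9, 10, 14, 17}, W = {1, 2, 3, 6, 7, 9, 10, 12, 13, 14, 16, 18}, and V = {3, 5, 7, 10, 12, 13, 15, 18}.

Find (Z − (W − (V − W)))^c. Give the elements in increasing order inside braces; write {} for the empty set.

{1, 2, 3, 4, 6, 7, 8, 9, 10, 11, 12, 13, 14, 15, 16, 18}

V − W = {5, 15}
W − (V − W) = {1, 2, 3, 6, 7, 9, 10, 12, 13, 14, 16, 18}
Z − (W − (V − W)) = {5, 17}
(Z − (W − (V − W)))^c = {1, 2, 3, 4, 6, 7, 8, 9, 10, 11, 12, 13, 14, 15, 16, 18}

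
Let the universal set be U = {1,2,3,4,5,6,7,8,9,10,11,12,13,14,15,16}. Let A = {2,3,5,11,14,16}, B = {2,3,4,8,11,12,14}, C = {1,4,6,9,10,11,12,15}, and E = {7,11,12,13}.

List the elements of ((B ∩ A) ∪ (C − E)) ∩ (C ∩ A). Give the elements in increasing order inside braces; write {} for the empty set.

{11}

B ∩ A = {2,3,11,14}
C − E = {1,4,6,9,10,15}
(B ∩ A) ∪ (C − E) = {1,2,3,4,6,9,10,11,14,15}
C ∩ A = {11}
((B ∩ A) ∪ (C − E)) ∩ (C ∩ A) = {11}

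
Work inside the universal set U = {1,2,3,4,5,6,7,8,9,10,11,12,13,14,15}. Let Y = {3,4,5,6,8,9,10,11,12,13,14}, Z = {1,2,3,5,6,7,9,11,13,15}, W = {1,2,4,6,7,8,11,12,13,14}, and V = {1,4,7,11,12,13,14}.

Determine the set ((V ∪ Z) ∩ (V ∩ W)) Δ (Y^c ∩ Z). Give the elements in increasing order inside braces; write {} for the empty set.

V ∪ Z = {1,2,3,4,5,6,7,9,11,12,13,14,15}
V ∩ W = {1,4,7,11,12,13,14}
(V ∪ Z) ∩ (V ∩ W) = {1,4,7,11,12,13,14}
Y^c = {1,2,7,15}
Y^c ∩ Z = {1,2,7,15}
((V ∪ Z) ∩ (V ∩ W)) Δ (Y^c ∩ Z) = {2,4,11,12,13,14,15}

{2,4,11,12,13,14,15}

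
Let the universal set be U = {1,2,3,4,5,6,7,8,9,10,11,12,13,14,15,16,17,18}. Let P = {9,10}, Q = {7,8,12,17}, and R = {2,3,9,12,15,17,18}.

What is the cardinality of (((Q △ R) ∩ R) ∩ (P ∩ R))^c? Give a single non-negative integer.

Q △ R = {2,3,7,8,9,15,18}
(Q △ R) ∩ R = {2,3,9,15,18}
P ∩ R = {9}
((Q △ R) ∩ R) ∩ (P ∩ R) = {9}
(((Q △ R) ∩ R) ∩ (P ∩ R))^c = {1,2,3,4,5,6,7,8,10,11,12,13,14,15,16,17,18}
|(((Q △ R) ∩ R) ∩ (P ∩ R))^c| = 17

17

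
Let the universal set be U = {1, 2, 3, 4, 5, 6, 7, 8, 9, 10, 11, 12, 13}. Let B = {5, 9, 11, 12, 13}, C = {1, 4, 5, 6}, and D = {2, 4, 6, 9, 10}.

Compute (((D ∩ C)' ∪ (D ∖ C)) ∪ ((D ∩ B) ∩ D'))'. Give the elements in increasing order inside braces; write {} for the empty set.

D ∩ C = {4, 6}
(D ∩ C)' = {1, 2, 3, 5, 7, 8, 9, 10, 11, 12, 13}
D ∖ C = {2, 9, 10}
(D ∩ C)' ∪ (D ∖ C) = {1, 2, 3, 5, 7, 8, 9, 10, 11, 12, 13}
D ∩ B = {9}
D' = {1, 3, 5, 7, 8, 11, 12, 13}
(D ∩ B) ∩ D' = {}
((D ∩ C)' ∪ (D ∖ C)) ∪ ((D ∩ B) ∩ D') = {1, 2, 3, 5, 7, 8, 9, 10, 11, 12, 13}
(((D ∩ C)' ∪ (D ∖ C)) ∪ ((D ∩ B) ∩ D'))' = {4, 6}

{4, 6}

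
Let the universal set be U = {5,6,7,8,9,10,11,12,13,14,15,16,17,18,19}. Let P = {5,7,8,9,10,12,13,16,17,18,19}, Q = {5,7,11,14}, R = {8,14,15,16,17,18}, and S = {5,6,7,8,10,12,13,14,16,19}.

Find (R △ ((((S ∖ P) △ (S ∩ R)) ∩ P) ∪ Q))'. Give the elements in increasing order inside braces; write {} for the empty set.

{6,8,9,10,12,13,14,16,19}

S ∖ P = {6,14}
S ∩ R = {8,14,16}
(S ∖ P) △ (S ∩ R) = {6,8,16}
((S ∖ P) △ (S ∩ R)) ∩ P = {8,16}
(((S ∖ P) △ (S ∩ R)) ∩ P) ∪ Q = {5,7,8,11,14,16}
R △ ((((S ∖ P) △ (S ∩ R)) ∩ P) ∪ Q) = {5,7,11,15,17,18}
(R △ ((((S ∖ P) △ (S ∩ R)) ∩ P) ∪ Q))' = {6,8,9,10,12,13,14,16,19}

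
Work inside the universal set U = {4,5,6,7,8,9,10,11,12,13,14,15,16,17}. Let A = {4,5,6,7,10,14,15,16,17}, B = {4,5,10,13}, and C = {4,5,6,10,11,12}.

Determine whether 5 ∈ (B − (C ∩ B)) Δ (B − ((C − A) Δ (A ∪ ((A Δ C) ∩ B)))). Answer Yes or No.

No

5 ∈ C and 5 ∈ B, so 5 ∈ C ∩ B
5 ∈ B and 5 ∈ (C ∩ B), so 5 ∉ B − (C ∩ B)
5 ∈ C and 5 ∈ A, so 5 ∉ C − A
5 ∈ A and 5 ∈ C, so 5 ∉ A Δ C
5 ∉ (A Δ C) and 5 ∈ B, so 5 ∉ (A Δ C) ∩ B
5 ∈ A and 5 ∉ ((A Δ C) ∩ B), so 5 ∈ A ∪ ((A Δ C) ∩ B)
5 ∉ (C − A) and 5 ∈ (A ∪ ((A Δ C) ∩ B)), so 5 ∈ (C − A) Δ (A ∪ ((A Δ C) ∩ B))
5 ∈ B and 5 ∈ ((C − A) Δ (A ∪ ((A Δ C) ∩ B))), so 5 ∉ B − ((C − A) Δ (A ∪ ((A Δ C) ∩ B)))
5 ∉ (B − (C ∩ B)) and 5 ∉ (B − ((C − A) Δ (A ∪ ((A Δ C) ∩ B)))), so 5 ∉ (B − (C ∩ B)) Δ (B − ((C − A) Δ (A ∪ ((A Δ C) ∩ B))))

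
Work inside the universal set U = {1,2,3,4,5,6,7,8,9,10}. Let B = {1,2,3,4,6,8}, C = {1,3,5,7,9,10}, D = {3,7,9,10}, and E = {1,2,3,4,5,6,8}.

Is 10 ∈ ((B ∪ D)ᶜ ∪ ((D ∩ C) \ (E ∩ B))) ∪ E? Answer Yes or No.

Yes

10 ∉ B and 10 ∈ D, so 10 ∈ B ∪ D
10 ∉ (B ∪ D)ᶜ since 10 ∈ (B ∪ D)
10 ∈ D and 10 ∈ C, so 10 ∈ D ∩ C
10 ∉ E and 10 ∉ B, so 10 ∉ E ∩ B
10 ∈ (D ∩ C) and 10 ∉ (E ∩ B), so 10 ∈ (D ∩ C) \ (E ∩ B)
10 ∉ (B ∪ D)ᶜ and 10 ∈ ((D ∩ C) \ (E ∩ B)), so 10 ∈ (B ∪ D)ᶜ ∪ ((D ∩ C) \ (E ∩ B))
10 ∈ ((B ∪ D)ᶜ ∪ ((D ∩ C) \ (E ∩ B))) and 10 ∉ E, so 10 ∈ ((B ∪ D)ᶜ ∪ ((D ∩ C) \ (E ∩ B))) ∪ E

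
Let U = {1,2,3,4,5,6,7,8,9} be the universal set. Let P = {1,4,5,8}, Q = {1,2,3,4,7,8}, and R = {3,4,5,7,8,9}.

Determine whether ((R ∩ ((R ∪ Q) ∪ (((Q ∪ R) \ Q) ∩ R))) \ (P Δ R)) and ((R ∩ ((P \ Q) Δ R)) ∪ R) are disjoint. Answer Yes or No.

No

R ∪ Q = {1,2,3,4,5,7,8,9}
Q ∪ R = {1,2,3,4,5,7,8,9}
(Q ∪ R) \ Q = {5,9}
((Q ∪ R) \ Q) ∩ R = {5,9}
(R ∪ Q) ∪ (((Q ∪ R) \ Q) ∩ R) = {1,2,3,4,5,7,8,9}
R ∩ ((R ∪ Q) ∪ (((Q ∪ R) \ Q) ∩ R)) = {3,4,5,7,8,9}
P Δ R = {1,3,7,9}
(R ∩ ((R ∪ Q) ∪ (((Q ∪ R) \ Q) ∩ R))) \ (P Δ R) = {4,5,8}
P \ Q = {5}
(P \ Q) Δ R = {3,4,7,8,9}
R ∩ ((P \ Q) Δ R) = {3,4,7,8,9}
(R ∩ ((P \ Q) Δ R)) ∪ R = {3,4,5,7,8,9}
4 lies in both, so they are not disjoint.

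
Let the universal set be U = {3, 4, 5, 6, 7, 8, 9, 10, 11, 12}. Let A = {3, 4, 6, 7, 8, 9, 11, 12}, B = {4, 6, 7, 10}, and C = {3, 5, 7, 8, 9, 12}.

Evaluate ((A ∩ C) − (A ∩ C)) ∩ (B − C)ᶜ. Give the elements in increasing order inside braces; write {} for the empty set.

A ∩ C = {3, 7, 8, 9, 12}
(A ∩ C) − (A ∩ C) = {}
B − C = {4, 6, 10}
(B − C)ᶜ = {3, 5, 7, 8, 9, 11, 12}
((A ∩ C) − (A ∩ C)) ∩ (B − C)ᶜ = {}

{}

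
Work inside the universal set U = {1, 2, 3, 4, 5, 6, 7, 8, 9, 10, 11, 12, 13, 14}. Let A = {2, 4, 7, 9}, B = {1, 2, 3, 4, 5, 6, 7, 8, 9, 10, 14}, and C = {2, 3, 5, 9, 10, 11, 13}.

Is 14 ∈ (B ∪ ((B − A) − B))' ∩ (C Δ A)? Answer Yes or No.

No

14 ∈ B and 14 ∉ A, so 14 ∈ B − A
14 ∈ (B − A) and 14 ∈ B, so 14 ∉ (B − A) − B
14 ∈ B and 14 ∉ ((B − A) − B), so 14 ∈ B ∪ ((B − A) − B)
14 ∉ (B ∪ ((B − A) − B))' since 14 ∈ (B ∪ ((B − A) − B))
14 ∉ C and 14 ∉ A, so 14 ∉ C Δ A
14 ∉ (B ∪ ((B − A) − B))' and 14 ∉ (C Δ A), so 14 ∉ (B ∪ ((B − A) − B))' ∩ (C Δ A)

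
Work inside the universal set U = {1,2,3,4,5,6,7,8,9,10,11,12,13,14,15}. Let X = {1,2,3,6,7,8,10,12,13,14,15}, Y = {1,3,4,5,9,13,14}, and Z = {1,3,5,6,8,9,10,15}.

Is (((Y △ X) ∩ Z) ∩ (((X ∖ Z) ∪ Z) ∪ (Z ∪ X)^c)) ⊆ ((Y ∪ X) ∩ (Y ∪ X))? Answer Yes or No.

Yes

Y △ X = {2,4,5,6,7,8,9,10,12,15}
(Y △ X) ∩ Z = {5,6,8,9,10,15}
X ∖ Z = {2,7,12,13,14}
(X ∖ Z) ∪ Z = {1,2,3,5,6,7,8,9,10,12,13,14,15}
Z ∪ X = {1,2,3,5,6,7,8,9,10,12,13,14,15}
(Z ∪ X)^c = {4,11}
((X ∖ Z) ∪ Z) ∪ (Z ∪ X)^c = {1,2,3,4,5,6,7,8,9,10,11,12,13,14,15}
((Y △ X) ∩ Z) ∩ (((X ∖ Z) ∪ Z) ∪ (Z ∪ X)^c) = {5,6,8,9,10,15}
Y ∪ X = {1,2,3,4,5,6,7,8,9,10,12,13,14,15}
(Y ∪ X) ∩ (Y ∪ X) = {1,2,3,4,5,6,7,8,9,10,12,13,14,15}
Every element of {5,6,8,9,10,15} is in {1,2,3,4,5,6,7,8,9,10,12,13,14,15}, so ((Y △ X) ∩ Z) ∩ (((X ∖ Z) ∪ Z) ∪ (Z ∪ X)^c) ⊆ (Y ∪ X) ∩ (Y ∪ X).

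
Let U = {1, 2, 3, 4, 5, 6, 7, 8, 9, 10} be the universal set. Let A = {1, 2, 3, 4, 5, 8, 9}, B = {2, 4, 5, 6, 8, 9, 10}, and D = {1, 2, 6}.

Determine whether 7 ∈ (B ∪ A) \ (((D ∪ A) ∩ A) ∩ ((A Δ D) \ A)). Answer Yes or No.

7 ∉ B and 7 ∉ A, so 7 ∉ B ∪ A
7 ∉ D and 7 ∉ A, so 7 ∉ D ∪ A
7 ∉ (D ∪ A) and 7 ∉ A, so 7 ∉ (D ∪ A) ∩ A
7 ∉ A and 7 ∉ D, so 7 ∉ A Δ D
7 ∉ (A Δ D) and 7 ∉ A, so 7 ∉ (A Δ D) \ A
7 ∉ ((D ∪ A) ∩ A) and 7 ∉ ((A Δ D) \ A), so 7 ∉ ((D ∪ A) ∩ A) ∩ ((A Δ D) \ A)
7 ∉ (B ∪ A) and 7 ∉ (((D ∪ A) ∩ A) ∩ ((A Δ D) \ A)), so 7 ∉ (B ∪ A) \ (((D ∪ A) ∩ A) ∩ ((A Δ D) \ A))

No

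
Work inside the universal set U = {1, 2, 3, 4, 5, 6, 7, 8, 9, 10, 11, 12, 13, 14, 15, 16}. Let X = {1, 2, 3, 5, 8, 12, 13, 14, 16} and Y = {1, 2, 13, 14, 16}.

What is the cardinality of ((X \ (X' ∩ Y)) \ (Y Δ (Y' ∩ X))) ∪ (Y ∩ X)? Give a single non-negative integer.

5

X' = {4, 6, 7, 9, 10, 11, 15}
X' ∩ Y = {}
X \ (X' ∩ Y) = {1, 2, 3, 5, 8, 12, 13, 14, 16}
Y' = {3, 4, 5, 6, 7, 8, 9, 10, 11, 12, 15}
Y' ∩ X = {3, 5, 8, 12}
Y Δ (Y' ∩ X) = {1, 2, 3, 5, 8, 12, 13, 14, 16}
(X \ (X' ∩ Y)) \ (Y Δ (Y' ∩ X)) = {}
Y ∩ X = {1, 2, 13, 14, 16}
((X \ (X' ∩ Y)) \ (Y Δ (Y' ∩ X))) ∪ (Y ∩ X) = {1, 2, 13, 14, 16}
|((X \ (X' ∩ Y)) \ (Y Δ (Y' ∩ X))) ∪ (Y ∩ X)| = 5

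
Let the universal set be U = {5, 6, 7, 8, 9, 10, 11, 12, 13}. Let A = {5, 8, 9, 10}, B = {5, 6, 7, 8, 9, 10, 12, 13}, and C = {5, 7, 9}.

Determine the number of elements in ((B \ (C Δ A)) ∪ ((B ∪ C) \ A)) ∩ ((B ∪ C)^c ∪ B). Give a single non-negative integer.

C Δ A = {7, 8, 10}
B \ (C Δ A) = {5, 6, 9, 12, 13}
B ∪ C = {5, 6, 7, 8, 9, 10, 12, 13}
(B ∪ C) \ A = {6, 7, 12, 13}
(B \ (C Δ A)) ∪ ((B ∪ C) \ A) = {5, 6, 7, 9, 12, 13}
(B ∪ C)^c = {11}
(B ∪ C)^c ∪ B = {5, 6, 7, 8, 9, 10, 11, 12, 13}
((B \ (C Δ A)) ∪ ((B ∪ C) \ A)) ∩ ((B ∪ C)^c ∪ B) = {5, 6, 7, 9, 12, 13}
|((B \ (C Δ A)) ∪ ((B ∪ C) \ A)) ∩ ((B ∪ C)^c ∪ B)| = 6

6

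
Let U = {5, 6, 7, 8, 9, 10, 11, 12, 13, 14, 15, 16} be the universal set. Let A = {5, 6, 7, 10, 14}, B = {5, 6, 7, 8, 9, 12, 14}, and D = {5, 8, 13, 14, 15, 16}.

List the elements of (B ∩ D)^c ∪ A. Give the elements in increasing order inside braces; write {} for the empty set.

{5, 6, 7, 9, 10, 11, 12, 13, 14, 15, 16}

B ∩ D = {5, 8, 14}
(B ∩ D)^c = {6, 7, 9, 10, 11, 12, 13, 15, 16}
(B ∩ D)^c ∪ A = {5, 6, 7, 9, 10, 11, 12, 13, 14, 15, 16}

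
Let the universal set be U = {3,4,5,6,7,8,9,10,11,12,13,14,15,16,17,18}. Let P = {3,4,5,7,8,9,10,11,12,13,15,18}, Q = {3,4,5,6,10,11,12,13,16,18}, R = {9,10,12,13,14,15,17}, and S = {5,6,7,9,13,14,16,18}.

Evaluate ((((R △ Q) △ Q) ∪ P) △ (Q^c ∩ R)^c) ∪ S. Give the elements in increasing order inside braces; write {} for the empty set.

{5,6,7,9,13,14,15,16,17,18}

R △ Q = {3,4,5,6,9,11,14,15,16,17,18}
(R △ Q) △ Q = {9,10,12,13,14,15,17}
((R △ Q) △ Q) ∪ P = {3,4,5,7,8,9,10,11,12,13,14,15,17,18}
Q^c = {7,8,9,14,15,17}
Q^c ∩ R = {9,14,15,17}
(Q^c ∩ R)^c = {3,4,5,6,7,8,10,11,12,13,16,18}
(((R △ Q) △ Q) ∪ P) △ (Q^c ∩ R)^c = {6,9,14,15,16,17}
((((R △ Q) △ Q) ∪ P) △ (Q^c ∩ R)^c) ∪ S = {5,6,7,9,13,14,15,16,17,18}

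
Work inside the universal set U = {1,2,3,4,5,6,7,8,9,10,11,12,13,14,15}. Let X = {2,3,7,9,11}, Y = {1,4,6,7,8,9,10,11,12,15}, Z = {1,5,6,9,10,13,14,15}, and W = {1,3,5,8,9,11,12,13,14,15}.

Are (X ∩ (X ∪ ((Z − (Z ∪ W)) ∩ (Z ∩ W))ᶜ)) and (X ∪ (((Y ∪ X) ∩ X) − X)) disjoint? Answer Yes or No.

No

Z ∪ W = {1,3,5,6,8,9,10,11,12,13,14,15}
Z − (Z ∪ W) = {}
Z ∩ W = {1,5,9,13,14,15}
(Z − (Z ∪ W)) ∩ (Z ∩ W) = {}
((Z − (Z ∪ W)) ∩ (Z ∩ W))ᶜ = {1,2,3,4,5,6,7,8,9,10,11,12,13,14,15}
X ∪ ((Z − (Z ∪ W)) ∩ (Z ∩ W))ᶜ = {1,2,3,4,5,6,7,8,9,10,11,12,13,14,15}
X ∩ (X ∪ ((Z − (Z ∪ W)) ∩ (Z ∩ W))ᶜ) = {2,3,7,9,11}
Y ∪ X = {1,2,3,4,6,7,8,9,10,11,12,15}
(Y ∪ X) ∩ X = {2,3,7,9,11}
((Y ∪ X) ∩ X) − X = {}
X ∪ (((Y ∪ X) ∩ X) − X) = {2,3,7,9,11}
2 lies in both, so they are not disjoint.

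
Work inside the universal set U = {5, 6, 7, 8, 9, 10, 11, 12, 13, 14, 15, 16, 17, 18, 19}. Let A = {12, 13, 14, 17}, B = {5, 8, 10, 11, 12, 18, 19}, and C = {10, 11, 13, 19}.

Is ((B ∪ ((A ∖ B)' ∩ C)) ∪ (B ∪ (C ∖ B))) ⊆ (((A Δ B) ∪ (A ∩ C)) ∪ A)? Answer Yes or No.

Yes

A ∖ B = {13, 14, 17}
(A ∖ B)' = {5, 6, 7, 8, 9, 10, 11, 12, 15, 16, 18, 19}
(A ∖ B)' ∩ C = {10, 11, 19}
B ∪ ((A ∖ B)' ∩ C) = {5, 8, 10, 11, 12, 18, 19}
C ∖ B = {13}
B ∪ (C ∖ B) = {5, 8, 10, 11, 12, 13, 18, 19}
(B ∪ ((A ∖ B)' ∩ C)) ∪ (B ∪ (C ∖ B)) = {5, 8, 10, 11, 12, 13, 18, 19}
A Δ B = {5, 8, 10, 11, 13, 14, 17, 18, 19}
A ∩ C = {13}
(A Δ B) ∪ (A ∩ C) = {5, 8, 10, 11, 13, 14, 17, 18, 19}
((A Δ B) ∪ (A ∩ C)) ∪ A = {5, 8, 10, 11, 12, 13, 14, 17, 18, 19}
Every element of {5, 8, 10, 11, 12, 13, 18, 19} is in {5, 8, 10, 11, 12, 13, 14, 17, 18, 19}, so (B ∪ ((A ∖ B)' ∩ C)) ∪ (B ∪ (C ∖ B)) ⊆ ((A Δ B) ∪ (A ∩ C)) ∪ A.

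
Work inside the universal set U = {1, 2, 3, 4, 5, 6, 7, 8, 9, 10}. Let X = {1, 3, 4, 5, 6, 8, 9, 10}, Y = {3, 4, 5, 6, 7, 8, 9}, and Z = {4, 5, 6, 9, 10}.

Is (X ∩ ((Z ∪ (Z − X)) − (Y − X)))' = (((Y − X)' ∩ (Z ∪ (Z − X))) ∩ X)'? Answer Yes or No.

Yes

Z − X = {}
Z ∪ (Z − X) = {4, 5, 6, 9, 10}
Y − X = {7}
(Z ∪ (Z − X)) − (Y − X) = {4, 5, 6, 9, 10}
X ∩ ((Z ∪ (Z − X)) − (Y − X)) = {4, 5, 6, 9, 10}
(X ∩ ((Z ∪ (Z − X)) − (Y − X)))' = {1, 2, 3, 7, 8}
(Y − X)' = {1, 2, 3, 4, 5, 6, 8, 9, 10}
(Y − X)' ∩ (Z ∪ (Z − X)) = {4, 5, 6, 9, 10}
((Y − X)' ∩ (Z ∪ (Z − X))) ∩ X = {4, 5, 6, 9, 10}
(((Y − X)' ∩ (Z ∪ (Z − X))) ∩ X)' = {1, 2, 3, 7, 8}
Both equal {1, 2, 3, 7, 8}, so (X ∩ ((Z ∪ (Z − X)) − (Y − X)))' = (((Y − X)' ∩ (Z ∪ (Z − X))) ∩ X)'.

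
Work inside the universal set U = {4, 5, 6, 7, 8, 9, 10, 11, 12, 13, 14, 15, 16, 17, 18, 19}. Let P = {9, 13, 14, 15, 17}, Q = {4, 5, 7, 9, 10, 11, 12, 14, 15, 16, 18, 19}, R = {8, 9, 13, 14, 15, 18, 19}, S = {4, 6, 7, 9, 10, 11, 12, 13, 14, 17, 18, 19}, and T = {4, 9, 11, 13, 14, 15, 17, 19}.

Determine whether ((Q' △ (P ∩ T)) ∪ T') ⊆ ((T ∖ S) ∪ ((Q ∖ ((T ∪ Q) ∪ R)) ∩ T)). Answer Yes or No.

Q' = {6, 8, 13, 17}
P ∩ T = {9, 13, 14, 15, 17}
Q' △ (P ∩ T) = {6, 8, 9, 14, 15}
T' = {5, 6, 7, 8, 10, 12, 16, 18}
(Q' △ (P ∩ T)) ∪ T' = {5, 6, 7, 8, 9, 10, 12, 14, 15, 16, 18}
T ∖ S = {15}
T ∪ Q = {4, 5, 7, 9, 10, 11, 12, 13, 14, 15, 16, 17, 18, 19}
(T ∪ Q) ∪ R = {4, 5, 7, 8, 9, 10, 11, 12, 13, 14, 15, 16, 17, 18, 19}
Q ∖ ((T ∪ Q) ∪ R) = {}
(Q ∖ ((T ∪ Q) ∪ R)) ∩ T = {}
(T ∖ S) ∪ ((Q ∖ ((T ∪ Q) ∪ R)) ∩ T) = {15}
5 ∈ (Q' △ (P ∩ T)) ∪ T' but 5 ∉ (T ∖ S) ∪ ((Q ∖ ((T ∪ Q) ∪ R)) ∩ T), so the inclusion fails.

No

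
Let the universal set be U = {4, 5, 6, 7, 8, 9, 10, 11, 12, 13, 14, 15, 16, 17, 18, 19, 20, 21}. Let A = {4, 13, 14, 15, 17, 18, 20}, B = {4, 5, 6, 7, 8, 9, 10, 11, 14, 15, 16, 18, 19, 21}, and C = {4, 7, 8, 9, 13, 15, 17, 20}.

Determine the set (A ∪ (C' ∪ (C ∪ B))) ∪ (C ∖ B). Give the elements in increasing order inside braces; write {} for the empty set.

C' = {5, 6, 10, 11, 12, 14, 16, 18, 19, 21}
C ∪ B = {4, 5, 6, 7, 8, 9, 10, 11, 13, 14, 15, 16, 17, 18, 19, 20, 21}
C' ∪ (C ∪ B) = {4, 5, 6, 7, 8, 9, 10, 11, 12, 13, 14, 15, 16, 17, 18, 19, 20, 21}
A ∪ (C' ∪ (C ∪ B)) = {4, 5, 6, 7, 8, 9, 10, 11, 12, 13, 14, 15, 16, 17, 18, 19, 20, 21}
C ∖ B = {13, 17, 20}
(A ∪ (C' ∪ (C ∪ B))) ∪ (C ∖ B) = {4, 5, 6, 7, 8, 9, 10, 11, 12, 13, 14, 15, 16, 17, 18, 19, 20, 21}

{4, 5, 6, 7, 8, 9, 10, 11, 12, 13, 14, 15, 16, 17, 18, 19, 20, 21}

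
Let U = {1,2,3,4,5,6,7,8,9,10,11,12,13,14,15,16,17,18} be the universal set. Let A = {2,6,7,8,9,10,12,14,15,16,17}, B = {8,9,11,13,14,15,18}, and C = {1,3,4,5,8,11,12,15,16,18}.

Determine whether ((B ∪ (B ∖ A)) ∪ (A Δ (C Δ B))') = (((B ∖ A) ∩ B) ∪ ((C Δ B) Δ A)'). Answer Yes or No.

No

B ∖ A = {11,13,18}
B ∪ (B ∖ A) = {8,9,11,13,14,15,18}
C Δ B = {1,3,4,5,9,12,13,14,16}
A Δ (C Δ B) = {1,2,3,4,5,6,7,8,10,13,15,17}
(A Δ (C Δ B))' = {9,11,12,14,16,18}
(B ∪ (B ∖ A)) ∪ (A Δ (C Δ B))' = {8,9,11,12,13,14,15,16,18}
(B ∖ A) ∩ B = {11,13,18}
(C Δ B) Δ A = {1,2,3,4,5,6,7,8,10,13,15,17}
((C Δ B) Δ A)' = {9,11,12,14,16,18}
((B ∖ A) ∩ B) ∪ ((C Δ B) Δ A)' = {9,11,12,13,14,16,18}
8 ∈ (B ∪ (B ∖ A)) ∪ (A Δ (C Δ B))' but 8 ∉ ((B ∖ A) ∩ B) ∪ ((C Δ B) Δ A)', so they differ.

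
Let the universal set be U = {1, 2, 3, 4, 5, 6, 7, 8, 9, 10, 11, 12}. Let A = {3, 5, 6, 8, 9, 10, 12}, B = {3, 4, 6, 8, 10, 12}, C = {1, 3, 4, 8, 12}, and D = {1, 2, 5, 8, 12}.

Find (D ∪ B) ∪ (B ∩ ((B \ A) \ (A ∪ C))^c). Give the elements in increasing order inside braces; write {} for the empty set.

D ∪ B = {1, 2, 3, 4, 5, 6, 8, 10, 12}
B \ A = {4}
A ∪ C = {1, 3, 4, 5, 6, 8, 9, 10, 12}
(B \ A) \ (A ∪ C) = {}
((B \ A) \ (A ∪ C))^c = {1, 2, 3, 4, 5, 6, 7, 8, 9, 10, 11, 12}
B ∩ ((B \ A) \ (A ∪ C))^c = {3, 4, 6, 8, 10, 12}
(D ∪ B) ∪ (B ∩ ((B \ A) \ (A ∪ C))^c) = {1, 2, 3, 4, 5, 6, 8, 10, 12}

{1, 2, 3, 4, 5, 6, 8, 10, 12}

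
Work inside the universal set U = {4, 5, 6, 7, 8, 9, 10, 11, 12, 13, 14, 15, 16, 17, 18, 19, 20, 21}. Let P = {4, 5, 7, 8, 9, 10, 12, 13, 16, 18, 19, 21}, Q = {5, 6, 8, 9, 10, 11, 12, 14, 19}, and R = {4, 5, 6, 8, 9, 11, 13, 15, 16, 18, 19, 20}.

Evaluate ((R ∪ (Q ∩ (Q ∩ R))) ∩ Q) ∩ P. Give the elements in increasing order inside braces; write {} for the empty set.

Q ∩ R = {5, 6, 8, 9, 11, 19}
Q ∩ (Q ∩ R) = {5, 6, 8, 9, 11, 19}
R ∪ (Q ∩ (Q ∩ R)) = {4, 5, 6, 8, 9, 11, 13, 15, 16, 18, 19, 20}
(R ∪ (Q ∩ (Q ∩ R))) ∩ Q = {5, 6, 8, 9, 11, 19}
((R ∪ (Q ∩ (Q ∩ R))) ∩ Q) ∩ P = {5, 8, 9, 19}

{5, 8, 9, 19}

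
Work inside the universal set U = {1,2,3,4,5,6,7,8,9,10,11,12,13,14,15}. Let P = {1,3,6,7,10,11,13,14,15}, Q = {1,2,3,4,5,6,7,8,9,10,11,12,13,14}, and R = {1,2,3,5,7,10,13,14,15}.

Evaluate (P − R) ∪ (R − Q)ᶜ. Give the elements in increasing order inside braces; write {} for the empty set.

{1,2,3,4,5,6,7,8,9,10,11,12,13,14}

P − R = {6,11}
R − Q = {15}
(R − Q)ᶜ = {1,2,3,4,5,6,7,8,9,10,11,12,13,14}
(P − R) ∪ (R − Q)ᶜ = {1,2,3,4,5,6,7,8,9,10,11,12,13,14}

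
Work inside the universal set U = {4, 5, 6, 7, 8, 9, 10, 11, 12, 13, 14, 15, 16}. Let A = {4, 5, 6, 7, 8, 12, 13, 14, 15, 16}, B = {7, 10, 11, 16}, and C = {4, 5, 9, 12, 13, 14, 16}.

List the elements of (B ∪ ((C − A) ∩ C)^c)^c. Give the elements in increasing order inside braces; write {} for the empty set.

C − A = {9}
(C − A) ∩ C = {9}
((C − A) ∩ C)^c = {4, 5, 6, 7, 8, 10, 11, 12, 13, 14, 15, 16}
B ∪ ((C − A) ∩ C)^c = {4, 5, 6, 7, 8, 10, 11, 12, 13, 14, 15, 16}
(B ∪ ((C − A) ∩ C)^c)^c = {9}

{9}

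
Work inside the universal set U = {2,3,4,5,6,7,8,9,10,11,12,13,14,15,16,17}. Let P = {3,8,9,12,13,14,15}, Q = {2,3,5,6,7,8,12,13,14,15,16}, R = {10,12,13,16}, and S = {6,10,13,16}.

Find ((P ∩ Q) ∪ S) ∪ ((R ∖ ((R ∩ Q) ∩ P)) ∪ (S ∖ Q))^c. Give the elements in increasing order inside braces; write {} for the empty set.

P ∩ Q = {3,8,12,13,14,15}
(P ∩ Q) ∪ S = {3,6,8,10,12,13,14,15,16}
R ∩ Q = {12,13,16}
(R ∩ Q) ∩ P = {12,13}
R ∖ ((R ∩ Q) ∩ P) = {10,16}
S ∖ Q = {10}
(R ∖ ((R ∩ Q) ∩ P)) ∪ (S ∖ Q) = {10,16}
((R ∖ ((R ∩ Q) ∩ P)) ∪ (S ∖ Q))^c = {2,3,4,5,6,7,8,9,11,12,13,14,15,17}
((P ∩ Q) ∪ S) ∪ ((R ∖ ((R ∩ Q) ∩ P)) ∪ (S ∖ Q))^c = {2,3,4,5,6,7,8,9,10,11,12,13,14,15,16,17}

{2,3,4,5,6,7,8,9,10,11,12,13,14,15,16,17}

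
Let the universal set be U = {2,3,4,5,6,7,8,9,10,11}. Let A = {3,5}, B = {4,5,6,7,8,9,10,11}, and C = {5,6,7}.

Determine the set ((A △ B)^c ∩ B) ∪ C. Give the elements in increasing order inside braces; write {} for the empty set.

A △ B = {3,4,6,7,8,9,10,11}
(A △ B)^c = {2,5}
(A △ B)^c ∩ B = {5}
((A △ B)^c ∩ B) ∪ C = {5,6,7}

{5,6,7}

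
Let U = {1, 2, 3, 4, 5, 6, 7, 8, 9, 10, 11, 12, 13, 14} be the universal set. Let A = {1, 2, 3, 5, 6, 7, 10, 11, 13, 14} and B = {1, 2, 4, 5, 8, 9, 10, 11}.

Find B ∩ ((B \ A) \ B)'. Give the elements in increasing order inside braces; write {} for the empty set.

B \ A = {4, 8, 9}
(B \ A) \ B = {}
((B \ A) \ B)' = {1, 2, 3, 4, 5, 6, 7, 8, 9, 10, 11, 12, 13, 14}
B ∩ ((B \ A) \ B)' = {1, 2, 4, 5, 8, 9, 10, 11}

{1, 2, 4, 5, 8, 9, 10, 11}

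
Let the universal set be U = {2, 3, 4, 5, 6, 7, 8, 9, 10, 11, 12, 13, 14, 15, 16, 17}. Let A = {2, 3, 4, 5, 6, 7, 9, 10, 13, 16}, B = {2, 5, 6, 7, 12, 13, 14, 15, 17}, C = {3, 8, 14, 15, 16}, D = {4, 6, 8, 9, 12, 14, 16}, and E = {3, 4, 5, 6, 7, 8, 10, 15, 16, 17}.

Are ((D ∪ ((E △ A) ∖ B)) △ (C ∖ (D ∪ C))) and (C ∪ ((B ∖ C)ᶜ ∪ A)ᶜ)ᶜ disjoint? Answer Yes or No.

No

E △ A = {2, 8, 9, 13, 15, 17}
(E △ A) ∖ B = {8, 9}
D ∪ ((E △ A) ∖ B) = {4, 6, 8, 9, 12, 14, 16}
D ∪ C = {3, 4, 6, 8, 9, 12, 14, 15, 16}
C ∖ (D ∪ C) = {}
(D ∪ ((E △ A) ∖ B)) △ (C ∖ (D ∪ C)) = {4, 6, 8, 9, 12, 14, 16}
B ∖ C = {2, 5, 6, 7, 12, 13, 17}
(B ∖ C)ᶜ = {3, 4, 8, 9, 10, 11, 14, 15, 16}
(B ∖ C)ᶜ ∪ A = {2, 3, 4, 5, 6, 7, 8, 9, 10, 11, 13, 14, 15, 16}
((B ∖ C)ᶜ ∪ A)ᶜ = {12, 17}
C ∪ ((B ∖ C)ᶜ ∪ A)ᶜ = {3, 8, 12, 14, 15, 16, 17}
(C ∪ ((B ∖ C)ᶜ ∪ A)ᶜ)ᶜ = {2, 4, 5, 6, 7, 9, 10, 11, 13}
4 lies in both, so they are not disjoint.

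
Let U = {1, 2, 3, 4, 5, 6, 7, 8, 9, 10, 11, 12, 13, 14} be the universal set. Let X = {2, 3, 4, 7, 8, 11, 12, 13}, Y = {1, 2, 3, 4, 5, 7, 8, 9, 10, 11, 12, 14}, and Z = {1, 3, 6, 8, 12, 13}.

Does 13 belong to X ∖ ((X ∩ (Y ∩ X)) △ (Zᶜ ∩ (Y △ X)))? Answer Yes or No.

Yes

13 ∉ Y and 13 ∈ X, so 13 ∉ Y ∩ X
13 ∈ X and 13 ∉ (Y ∩ X), so 13 ∉ X ∩ (Y ∩ X)
13 ∈ Z, so 13 ∉ Zᶜ
13 ∉ Y and 13 ∈ X, so 13 ∈ Y △ X
13 ∉ Zᶜ and 13 ∈ (Y △ X), so 13 ∉ Zᶜ ∩ (Y △ X)
13 ∉ (X ∩ (Y ∩ X)) and 13 ∉ (Zᶜ ∩ (Y △ X)), so 13 ∉ (X ∩ (Y ∩ X)) △ (Zᶜ ∩ (Y △ X))
13 ∈ X and 13 ∉ ((X ∩ (Y ∩ X)) △ (Zᶜ ∩ (Y △ X))), so 13 ∈ X ∖ ((X ∩ (Y ∩ X)) △ (Zᶜ ∩ (Y △ X)))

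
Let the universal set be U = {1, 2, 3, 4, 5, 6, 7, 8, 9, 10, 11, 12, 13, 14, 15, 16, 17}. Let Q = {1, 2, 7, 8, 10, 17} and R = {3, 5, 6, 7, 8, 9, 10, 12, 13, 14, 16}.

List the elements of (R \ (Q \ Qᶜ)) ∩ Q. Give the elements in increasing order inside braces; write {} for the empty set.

{}

Qᶜ = {3, 4, 5, 6, 9, 11, 12, 13, 14, 15, 16}
Q \ Qᶜ = {1, 2, 7, 8, 10, 17}
R \ (Q \ Qᶜ) = {3, 5, 6, 9, 12, 13, 14, 16}
(R \ (Q \ Qᶜ)) ∩ Q = {}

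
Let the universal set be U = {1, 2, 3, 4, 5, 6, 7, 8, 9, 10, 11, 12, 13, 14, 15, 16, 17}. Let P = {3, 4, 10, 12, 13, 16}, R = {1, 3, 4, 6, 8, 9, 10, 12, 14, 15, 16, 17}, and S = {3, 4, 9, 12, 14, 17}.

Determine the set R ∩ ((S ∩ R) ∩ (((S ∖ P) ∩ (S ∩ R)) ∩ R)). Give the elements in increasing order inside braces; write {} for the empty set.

{9, 14, 17}

S ∩ R = {3, 4, 9, 12, 14, 17}
S ∖ P = {9, 14, 17}
(S ∖ P) ∩ (S ∩ R) = {9, 14, 17}
((S ∖ P) ∩ (S ∩ R)) ∩ R = {9, 14, 17}
(S ∩ R) ∩ (((S ∖ P) ∩ (S ∩ R)) ∩ R) = {9, 14, 17}
R ∩ ((S ∩ R) ∩ (((S ∖ P) ∩ (S ∩ R)) ∩ R)) = {9, 14, 17}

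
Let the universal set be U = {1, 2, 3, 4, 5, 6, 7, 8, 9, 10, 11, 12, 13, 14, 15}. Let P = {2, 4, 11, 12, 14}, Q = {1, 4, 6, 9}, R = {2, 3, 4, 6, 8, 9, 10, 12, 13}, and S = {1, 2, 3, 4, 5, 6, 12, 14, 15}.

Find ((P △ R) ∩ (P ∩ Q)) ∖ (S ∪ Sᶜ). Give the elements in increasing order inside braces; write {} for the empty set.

P △ R = {3, 6, 8, 9, 10, 11, 13, 14}
P ∩ Q = {4}
(P △ R) ∩ (P ∩ Q) = {}
Sᶜ = {7, 8, 9, 10, 11, 13}
S ∪ Sᶜ = {1, 2, 3, 4, 5, 6, 7, 8, 9, 10, 11, 12, 13, 14, 15}
((P △ R) ∩ (P ∩ Q)) ∖ (S ∪ Sᶜ) = {}

{}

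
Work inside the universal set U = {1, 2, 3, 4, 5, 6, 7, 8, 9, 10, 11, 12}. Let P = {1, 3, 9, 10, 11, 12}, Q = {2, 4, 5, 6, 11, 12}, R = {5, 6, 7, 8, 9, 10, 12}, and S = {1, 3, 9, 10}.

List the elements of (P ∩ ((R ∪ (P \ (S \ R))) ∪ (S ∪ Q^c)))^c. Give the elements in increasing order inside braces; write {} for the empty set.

S \ R = {1, 3}
P \ (S \ R) = {9, 10, 11, 12}
R ∪ (P \ (S \ R)) = {5, 6, 7, 8, 9, 10, 11, 12}
Q^c = {1, 3, 7, 8, 9, 10}
S ∪ Q^c = {1, 3, 7, 8, 9, 10}
(R ∪ (P \ (S \ R))) ∪ (S ∪ Q^c) = {1, 3, 5, 6, 7, 8, 9, 10, 11, 12}
P ∩ ((R ∪ (P \ (S \ R))) ∪ (S ∪ Q^c)) = {1, 3, 9, 10, 11, 12}
(P ∩ ((R ∪ (P \ (S \ R))) ∪ (S ∪ Q^c)))^c = {2, 4, 5, 6, 7, 8}

{2, 4, 5, 6, 7, 8}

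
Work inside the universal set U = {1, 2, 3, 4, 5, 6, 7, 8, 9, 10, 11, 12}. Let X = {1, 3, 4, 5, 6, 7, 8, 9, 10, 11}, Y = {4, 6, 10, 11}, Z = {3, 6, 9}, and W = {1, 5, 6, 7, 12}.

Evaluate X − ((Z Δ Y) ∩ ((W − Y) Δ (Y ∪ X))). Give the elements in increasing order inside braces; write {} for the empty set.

{1, 5, 6, 7, 8}

Z Δ Y = {3, 4, 9, 10, 11}
W − Y = {1, 5, 7, 12}
Y ∪ X = {1, 3, 4, 5, 6, 7, 8, 9, 10, 11}
(W − Y) Δ (Y ∪ X) = {3, 4, 6, 8, 9, 10, 11, 12}
(Z Δ Y) ∩ ((W − Y) Δ (Y ∪ X)) = {3, 4, 9, 10, 11}
X − ((Z Δ Y) ∩ ((W − Y) Δ (Y ∪ X))) = {1, 5, 6, 7, 8}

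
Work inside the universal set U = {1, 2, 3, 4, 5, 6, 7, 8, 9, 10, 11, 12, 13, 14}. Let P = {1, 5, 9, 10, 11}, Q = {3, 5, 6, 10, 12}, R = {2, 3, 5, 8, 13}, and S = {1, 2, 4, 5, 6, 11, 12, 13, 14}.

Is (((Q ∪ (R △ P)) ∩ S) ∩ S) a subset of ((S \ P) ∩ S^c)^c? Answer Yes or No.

Yes

R △ P = {1, 2, 3, 8, 9, 10, 11, 13}
Q ∪ (R △ P) = {1, 2, 3, 5, 6, 8, 9, 10, 11, 12, 13}
(Q ∪ (R △ P)) ∩ S = {1, 2, 5, 6, 11, 12, 13}
((Q ∪ (R △ P)) ∩ S) ∩ S = {1, 2, 5, 6, 11, 12, 13}
S \ P = {2, 4, 6, 12, 13, 14}
S^c = {3, 7, 8, 9, 10}
(S \ P) ∩ S^c = {}
((S \ P) ∩ S^c)^c = {1, 2, 3, 4, 5, 6, 7, 8, 9, 10, 11, 12, 13, 14}
Every element of {1, 2, 5, 6, 11, 12, 13} is in {1, 2, 3, 4, 5, 6, 7, 8, 9, 10, 11, 12, 13, 14}, so ((Q ∪ (R △ P)) ∩ S) ∩ S ⊆ ((S \ P) ∩ S^c)^c.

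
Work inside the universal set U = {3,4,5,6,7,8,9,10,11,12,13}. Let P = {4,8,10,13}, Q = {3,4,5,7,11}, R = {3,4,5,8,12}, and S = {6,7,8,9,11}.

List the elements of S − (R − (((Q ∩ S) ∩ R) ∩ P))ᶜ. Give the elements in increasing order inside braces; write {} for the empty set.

Q ∩ S = {7,11}
(Q ∩ S) ∩ R = {}
((Q ∩ S) ∩ R) ∩ P = {}
R − (((Q ∩ S) ∩ R) ∩ P) = {3,4,5,8,12}
(R − (((Q ∩ S) ∩ R) ∩ P))ᶜ = {6,7,9,10,11,13}
S − (R − (((Q ∩ S) ∩ R) ∩ P))ᶜ = {8}

{8}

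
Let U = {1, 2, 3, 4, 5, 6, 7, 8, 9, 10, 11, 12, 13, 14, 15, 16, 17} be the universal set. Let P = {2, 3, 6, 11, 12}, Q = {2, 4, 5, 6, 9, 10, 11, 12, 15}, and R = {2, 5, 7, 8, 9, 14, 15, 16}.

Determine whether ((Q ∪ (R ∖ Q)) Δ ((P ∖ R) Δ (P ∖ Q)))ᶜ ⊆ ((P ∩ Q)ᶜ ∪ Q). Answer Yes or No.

Yes

R ∖ Q = {7, 8, 14, 16}
Q ∪ (R ∖ Q) = {2, 4, 5, 6, 7, 8, 9, 10, 11, 12, 14, 15, 16}
P ∖ R = {3, 6, 11, 12}
P ∖ Q = {3}
(P ∖ R) Δ (P ∖ Q) = {6, 11, 12}
(Q ∪ (R ∖ Q)) Δ ((P ∖ R) Δ (P ∖ Q)) = {2, 4, 5, 7, 8, 9, 10, 14, 15, 16}
((Q ∪ (R ∖ Q)) Δ ((P ∖ R) Δ (P ∖ Q)))ᶜ = {1, 3, 6, 11, 12, 13, 17}
P ∩ Q = {2, 6, 11, 12}
(P ∩ Q)ᶜ = {1, 3, 4, 5, 7, 8, 9, 10, 13, 14, 15, 16, 17}
(P ∩ Q)ᶜ ∪ Q = {1, 2, 3, 4, 5, 6, 7, 8, 9, 10, 11, 12, 13, 14, 15, 16, 17}
Every element of {1, 3, 6, 11, 12, 13, 17} is in {1, 2, 3, 4, 5, 6, 7, 8, 9, 10, 11, 12, 13, 14, 15, 16, 17}, so ((Q ∪ (R ∖ Q)) Δ ((P ∖ R) Δ (P ∖ Q)))ᶜ ⊆ (P ∩ Q)ᶜ ∪ Q.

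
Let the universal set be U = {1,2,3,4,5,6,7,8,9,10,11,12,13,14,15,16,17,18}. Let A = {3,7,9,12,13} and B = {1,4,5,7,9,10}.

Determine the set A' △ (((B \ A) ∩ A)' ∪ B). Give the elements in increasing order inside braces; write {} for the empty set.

{3,7,9,12,13}

A' = {1,2,4,5,6,8,10,11,14,15,16,17,18}
B \ A = {1,4,5,10}
(B \ A) ∩ A = {}
((B \ A) ∩ A)' = {1,2,3,4,5,6,7,8,9,10,11,12,13,14,15,16,17,18}
((B \ A) ∩ A)' ∪ B = {1,2,3,4,5,6,7,8,9,10,11,12,13,14,15,16,17,18}
A' △ (((B \ A) ∩ A)' ∪ B) = {3,7,9,12,13}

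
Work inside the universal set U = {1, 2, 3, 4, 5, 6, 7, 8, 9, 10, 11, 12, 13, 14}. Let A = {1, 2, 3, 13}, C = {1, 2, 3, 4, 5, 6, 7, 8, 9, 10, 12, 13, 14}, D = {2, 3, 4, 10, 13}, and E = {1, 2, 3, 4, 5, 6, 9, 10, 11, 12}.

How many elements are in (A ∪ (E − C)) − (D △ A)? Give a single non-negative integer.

4

E − C = {11}
A ∪ (E − C) = {1, 2, 3, 11, 13}
D △ A = {1, 4, 10}
(A ∪ (E − C)) − (D △ A) = {2, 3, 11, 13}
|(A ∪ (E − C)) − (D △ A)| = 4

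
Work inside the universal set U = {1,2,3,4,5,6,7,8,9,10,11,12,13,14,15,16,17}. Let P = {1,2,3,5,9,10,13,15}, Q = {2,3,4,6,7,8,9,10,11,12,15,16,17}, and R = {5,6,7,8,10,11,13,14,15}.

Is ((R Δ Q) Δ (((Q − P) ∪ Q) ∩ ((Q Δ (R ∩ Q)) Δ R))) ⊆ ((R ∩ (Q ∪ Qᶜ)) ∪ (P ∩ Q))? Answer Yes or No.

R Δ Q = {2,3,4,5,9,12,13,14,16,17}
Q − P = {4,6,7,8,11,12,16,17}
(Q − P) ∪ Q = {2,3,4,6,7,8,9,10,11,12,15,16,17}
R ∩ Q = {6,7,8,10,11,15}
Q Δ (R ∩ Q) = {2,3,4,9,12,16,17}
(Q Δ (R ∩ Q)) Δ R = {2,3,4,5,6,7,8,9,10,11,12,13,14,15,16,17}
((Q − P) ∪ Q) ∩ ((Q Δ (R ∩ Q)) Δ R) = {2,3,4,6,7,8,9,10,11,12,15,16,17}
(R Δ Q) Δ (((Q − P) ∪ Q) ∩ ((Q Δ (R ∩ Q)) Δ R)) = {5,6,7,8,10,11,13,14,15}
Qᶜ = {1,5,13,14}
Q ∪ Qᶜ = {1,2,3,4,5,6,7,8,9,10,11,12,13,14,15,16,17}
R ∩ (Q ∪ Qᶜ) = {5,6,7,8,10,11,13,14,15}
P ∩ Q = {2,3,9,10,15}
(R ∩ (Q ∪ Qᶜ)) ∪ (P ∩ Q) = {2,3,5,6,7,8,9,10,11,13,14,15}
Every element of {5,6,7,8,10,11,13,14,15} is in {2,3,5,6,7,8,9,10,11,13,14,15}, so (R Δ Q) Δ (((Q − P) ∪ Q) ∩ ((Q Δ (R ∩ Q)) Δ R)) ⊆ (R ∩ (Q ∪ Qᶜ)) ∪ (P ∩ Q).

Yes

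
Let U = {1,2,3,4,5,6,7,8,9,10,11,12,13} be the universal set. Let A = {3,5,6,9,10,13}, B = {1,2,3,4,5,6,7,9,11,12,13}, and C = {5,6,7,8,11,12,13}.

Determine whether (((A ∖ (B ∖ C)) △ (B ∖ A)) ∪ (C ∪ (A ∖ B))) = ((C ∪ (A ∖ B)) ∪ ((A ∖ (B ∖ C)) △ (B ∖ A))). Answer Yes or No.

Yes

B ∖ C = {1,2,3,4,9}
A ∖ (B ∖ C) = {5,6,10,13}
B ∖ A = {1,2,4,7,11,12}
(A ∖ (B ∖ C)) △ (B ∖ A) = {1,2,4,5,6,7,10,11,12,13}
A ∖ B = {10}
C ∪ (A ∖ B) = {5,6,7,8,10,11,12,13}
((A ∖ (B ∖ C)) △ (B ∖ A)) ∪ (C ∪ (A ∖ B)) = {1,2,4,5,6,7,8,10,11,12,13}
(C ∪ (A ∖ B)) ∪ ((A ∖ (B ∖ C)) △ (B ∖ A)) = {1,2,4,5,6,7,8,10,11,12,13}
Both equal {1,2,4,5,6,7,8,10,11,12,13}, so ((A ∖ (B ∖ C)) △ (B ∖ A)) ∪ (C ∪ (A ∖ B)) = (C ∪ (A ∖ B)) ∪ ((A ∖ (B ∖ C)) △ (B ∖ A)).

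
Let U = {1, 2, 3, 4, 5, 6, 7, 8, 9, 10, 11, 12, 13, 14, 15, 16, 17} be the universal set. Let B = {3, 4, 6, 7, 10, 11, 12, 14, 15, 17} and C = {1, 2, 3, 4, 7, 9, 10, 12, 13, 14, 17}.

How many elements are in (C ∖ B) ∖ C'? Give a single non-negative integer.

C ∖ B = {1, 2, 9, 13}
C' = {5, 6, 8, 11, 15, 16}
(C ∖ B) ∖ C' = {1, 2, 9, 13}
|(C ∖ B) ∖ C'| = 4

4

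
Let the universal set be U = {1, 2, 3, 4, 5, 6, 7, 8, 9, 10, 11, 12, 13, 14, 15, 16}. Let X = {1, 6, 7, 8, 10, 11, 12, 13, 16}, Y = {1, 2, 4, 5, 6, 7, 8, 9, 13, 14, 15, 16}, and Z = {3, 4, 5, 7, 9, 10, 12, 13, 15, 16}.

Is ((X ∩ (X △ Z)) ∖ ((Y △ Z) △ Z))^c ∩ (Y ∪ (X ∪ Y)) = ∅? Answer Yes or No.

X △ Z = {1, 3, 4, 5, 6, 8, 9, 11, 15}
X ∩ (X △ Z) = {1, 6, 8, 11}
Y △ Z = {1, 2, 3, 6, 8, 10, 12, 14}
(Y △ Z) △ Z = {1, 2, 4, 5, 6, 7, 8, 9, 13, 14, 15, 16}
(X ∩ (X △ Z)) ∖ ((Y △ Z) △ Z) = {11}
((X ∩ (X △ Z)) ∖ ((Y △ Z) △ Z))^c = {1, 2, 3, 4, 5, 6, 7, 8, 9, 10, 12, 13, 14, 15, 16}
X ∪ Y = {1, 2, 4, 5, 6, 7, 8, 9, 10, 11, 12, 13, 14, 15, 16}
Y ∪ (X ∪ Y) = {1, 2, 4, 5, 6, 7, 8, 9, 10, 11, 12, 13, 14, 15, 16}
1 lies in both, so they are not disjoint.

No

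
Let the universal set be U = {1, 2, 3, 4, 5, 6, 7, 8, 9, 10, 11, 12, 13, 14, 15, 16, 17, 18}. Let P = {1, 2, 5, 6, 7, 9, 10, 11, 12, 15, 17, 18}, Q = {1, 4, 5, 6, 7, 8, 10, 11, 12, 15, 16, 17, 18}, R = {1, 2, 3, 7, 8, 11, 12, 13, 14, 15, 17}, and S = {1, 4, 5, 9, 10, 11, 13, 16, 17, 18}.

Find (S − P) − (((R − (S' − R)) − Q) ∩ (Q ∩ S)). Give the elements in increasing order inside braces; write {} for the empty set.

S − P = {4, 13, 16}
S' = {2, 3, 6, 7, 8, 12, 14, 15}
S' − R = {6}
R − (S' − R) = {1, 2, 3, 7, 8, 11, 12, 13, 14, 15, 17}
(R − (S' − R)) − Q = {2, 3, 13, 14}
Q ∩ S = {1, 4, 5, 10, 11, 16, 17, 18}
((R − (S' − R)) − Q) ∩ (Q ∩ S) = {}
(S − P) − (((R − (S' − R)) − Q) ∩ (Q ∩ S)) = {4, 13, 16}

{4, 13, 16}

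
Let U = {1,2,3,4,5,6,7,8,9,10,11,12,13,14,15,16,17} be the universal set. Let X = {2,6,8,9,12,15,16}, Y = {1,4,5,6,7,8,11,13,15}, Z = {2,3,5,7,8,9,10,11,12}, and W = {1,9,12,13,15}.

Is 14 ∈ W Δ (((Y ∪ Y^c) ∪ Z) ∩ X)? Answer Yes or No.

14 ∉ Y, so 14 ∈ Y^c
14 ∉ Y and 14 ∈ Y^c, so 14 ∈ Y ∪ Y^c
14 ∈ (Y ∪ Y^c) and 14 ∉ Z, so 14 ∈ (Y ∪ Y^c) ∪ Z
14 ∈ ((Y ∪ Y^c) ∪ Z) and 14 ∉ X, so 14 ∉ ((Y ∪ Y^c) ∪ Z) ∩ X
14 ∉ W and 14 ∉ (((Y ∪ Y^c) ∪ Z) ∩ X), so 14 ∉ W Δ (((Y ∪ Y^c) ∪ Z) ∩ X)

No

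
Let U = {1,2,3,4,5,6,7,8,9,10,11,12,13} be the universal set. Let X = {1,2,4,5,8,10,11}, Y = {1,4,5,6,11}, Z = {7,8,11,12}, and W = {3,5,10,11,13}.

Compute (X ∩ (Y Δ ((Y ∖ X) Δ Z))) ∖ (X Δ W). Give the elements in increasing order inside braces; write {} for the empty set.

Y ∖ X = {6}
(Y ∖ X) Δ Z = {6,7,8,11,12}
Y Δ ((Y ∖ X) Δ Z) = {1,4,5,7,8,12}
X ∩ (Y Δ ((Y ∖ X) Δ Z)) = {1,4,5,8}
X Δ W = {1,2,3,4,8,13}
(X ∩ (Y Δ ((Y ∖ X) Δ Z))) ∖ (X Δ W) = {5}

{5}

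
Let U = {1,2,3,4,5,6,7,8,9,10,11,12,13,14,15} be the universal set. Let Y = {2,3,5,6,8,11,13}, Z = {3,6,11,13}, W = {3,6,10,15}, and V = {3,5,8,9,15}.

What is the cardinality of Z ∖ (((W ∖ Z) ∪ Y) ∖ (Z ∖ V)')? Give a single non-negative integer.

1

W ∖ Z = {10,15}
(W ∖ Z) ∪ Y = {2,3,5,6,8,10,11,13,15}
Z ∖ V = {6,11,13}
(Z ∖ V)' = {1,2,3,4,5,7,8,9,10,12,14,15}
((W ∖ Z) ∪ Y) ∖ (Z ∖ V)' = {6,11,13}
Z ∖ (((W ∖ Z) ∪ Y) ∖ (Z ∖ V)') = {3}
|Z ∖ (((W ∖ Z) ∪ Y) ∖ (Z ∖ V)')| = 1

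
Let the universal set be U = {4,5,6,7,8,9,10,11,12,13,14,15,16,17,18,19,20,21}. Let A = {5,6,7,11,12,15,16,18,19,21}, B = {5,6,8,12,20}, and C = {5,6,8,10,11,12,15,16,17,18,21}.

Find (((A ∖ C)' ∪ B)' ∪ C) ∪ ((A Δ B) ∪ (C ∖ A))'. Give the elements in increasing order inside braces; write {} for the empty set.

{4,5,6,7,8,9,10,11,12,13,14,15,16,17,18,19,21}

A ∖ C = {7,19}
(A ∖ C)' = {4,5,6,8,9,10,11,12,13,14,15,16,17,18,20,21}
(A ∖ C)' ∪ B = {4,5,6,8,9,10,11,12,13,14,15,16,17,18,20,21}
((A ∖ C)' ∪ B)' = {7,19}
((A ∖ C)' ∪ B)' ∪ C = {5,6,7,8,10,11,12,15,16,17,18,19,21}
A Δ B = {7,8,11,15,16,18,19,20,21}
C ∖ A = {8,10,17}
(A Δ B) ∪ (C ∖ A) = {7,8,10,11,15,16,17,18,19,20,21}
((A Δ B) ∪ (C ∖ A))' = {4,5,6,9,12,13,14}
(((A ∖ C)' ∪ B)' ∪ C) ∪ ((A Δ B) ∪ (C ∖ A))' = {4,5,6,7,8,9,10,11,12,13,14,15,16,17,18,19,21}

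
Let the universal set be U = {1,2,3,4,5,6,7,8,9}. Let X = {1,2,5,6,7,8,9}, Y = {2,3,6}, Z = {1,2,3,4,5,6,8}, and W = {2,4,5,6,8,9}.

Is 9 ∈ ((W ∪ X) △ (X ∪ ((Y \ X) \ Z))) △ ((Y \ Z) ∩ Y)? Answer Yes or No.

No

9 ∈ W and 9 ∈ X, so 9 ∈ W ∪ X
9 ∉ Y and 9 ∈ X, so 9 ∉ Y \ X
9 ∉ (Y \ X) and 9 ∉ Z, so 9 ∉ (Y \ X) \ Z
9 ∈ X and 9 ∉ ((Y \ X) \ Z), so 9 ∈ X ∪ ((Y \ X) \ Z)
9 ∈ (W ∪ X) and 9 ∈ (X ∪ ((Y \ X) \ Z)), so 9 ∉ (W ∪ X) △ (X ∪ ((Y \ X) \ Z))
9 ∉ Y and 9 ∉ Z, so 9 ∉ Y \ Z
9 ∉ (Y \ Z) and 9 ∉ Y, so 9 ∉ (Y \ Z) ∩ Y
9 ∉ ((W ∪ X) △ (X ∪ ((Y \ X) \ Z))) and 9 ∉ ((Y \ Z) ∩ Y), so 9 ∉ ((W ∪ X) △ (X ∪ ((Y \ X) \ Z))) △ ((Y \ Z) ∩ Y)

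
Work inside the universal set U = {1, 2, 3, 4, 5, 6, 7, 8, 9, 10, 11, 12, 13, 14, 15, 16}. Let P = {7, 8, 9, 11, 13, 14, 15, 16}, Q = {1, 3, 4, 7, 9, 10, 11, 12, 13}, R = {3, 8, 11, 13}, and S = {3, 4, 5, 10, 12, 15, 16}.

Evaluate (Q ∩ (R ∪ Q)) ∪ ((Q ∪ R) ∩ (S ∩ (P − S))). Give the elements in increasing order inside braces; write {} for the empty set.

{1, 3, 4, 7, 9, 10, 11, 12, 13}

R ∪ Q = {1, 3, 4, 7, 8, 9, 10, 11, 12, 13}
Q ∩ (R ∪ Q) = {1, 3, 4, 7, 9, 10, 11, 12, 13}
Q ∪ R = {1, 3, 4, 7, 8, 9, 10, 11, 12, 13}
P − S = {7, 8, 9, 11, 13, 14}
S ∩ (P − S) = {}
(Q ∪ R) ∩ (S ∩ (P − S)) = {}
(Q ∩ (R ∪ Q)) ∪ ((Q ∪ R) ∩ (S ∩ (P − S))) = {1, 3, 4, 7, 9, 10, 11, 12, 13}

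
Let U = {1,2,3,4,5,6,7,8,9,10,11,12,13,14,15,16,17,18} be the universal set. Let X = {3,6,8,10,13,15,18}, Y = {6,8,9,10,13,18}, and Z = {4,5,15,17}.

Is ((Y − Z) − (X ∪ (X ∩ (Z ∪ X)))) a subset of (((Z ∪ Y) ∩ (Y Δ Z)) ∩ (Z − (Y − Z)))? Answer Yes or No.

No

Y − Z = {6,8,9,10,13,18}
Z ∪ X = {3,4,5,6,8,10,13,15,17,18}
X ∩ (Z ∪ X) = {3,6,8,10,13,15,18}
X ∪ (X ∩ (Z ∪ X)) = {3,6,8,10,13,15,18}
(Y − Z) − (X ∪ (X ∩ (Z ∪ X))) = {9}
Z ∪ Y = {4,5,6,8,9,10,13,15,17,18}
Y Δ Z = {4,5,6,8,9,10,13,15,17,18}
(Z ∪ Y) ∩ (Y Δ Z) = {4,5,6,8,9,10,13,15,17,18}
Z − (Y − Z) = {4,5,15,17}
((Z ∪ Y) ∩ (Y Δ Z)) ∩ (Z − (Y − Z)) = {4,5,15,17}
9 ∈ (Y − Z) − (X ∪ (X ∩ (Z ∪ X))) but 9 ∉ ((Z ∪ Y) ∩ (Y Δ Z)) ∩ (Z − (Y − Z)), so the inclusion fails.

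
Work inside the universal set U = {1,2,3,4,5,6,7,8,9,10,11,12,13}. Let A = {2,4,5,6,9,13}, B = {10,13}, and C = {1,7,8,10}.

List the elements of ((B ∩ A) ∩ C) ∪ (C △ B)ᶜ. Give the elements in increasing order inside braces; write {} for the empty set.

{2,3,4,5,6,9,10,11,12}

B ∩ A = {13}
(B ∩ A) ∩ C = {}
C △ B = {1,7,8,13}
(C △ B)ᶜ = {2,3,4,5,6,9,10,11,12}
((B ∩ A) ∩ C) ∪ (C △ B)ᶜ = {2,3,4,5,6,9,10,11,12}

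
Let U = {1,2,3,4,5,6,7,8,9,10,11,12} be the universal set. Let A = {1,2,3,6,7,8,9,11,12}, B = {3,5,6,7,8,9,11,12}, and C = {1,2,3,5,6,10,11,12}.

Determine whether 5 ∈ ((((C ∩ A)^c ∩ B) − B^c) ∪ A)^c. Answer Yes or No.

No

5 ∈ C and 5 ∉ A, so 5 ∉ C ∩ A
5 ∈ (C ∩ A)^c since 5 ∉ (C ∩ A)
5 ∈ (C ∩ A)^c and 5 ∈ B, so 5 ∈ (C ∩ A)^c ∩ B
5 ∈ B, so 5 ∉ B^c
5 ∈ ((C ∩ A)^c ∩ B) and 5 ∉ B^c, so 5 ∈ ((C ∩ A)^c ∩ B) − B^c
5 ∈ (((C ∩ A)^c ∩ B) − B^c) and 5 ∉ A, so 5 ∈ (((C ∩ A)^c ∩ B) − B^c) ∪ A
5 ∉ ((((C ∩ A)^c ∩ B) − B^c) ∪ A)^c since 5 ∈ ((((C ∩ A)^c ∩ B) − B^c) ∪ A)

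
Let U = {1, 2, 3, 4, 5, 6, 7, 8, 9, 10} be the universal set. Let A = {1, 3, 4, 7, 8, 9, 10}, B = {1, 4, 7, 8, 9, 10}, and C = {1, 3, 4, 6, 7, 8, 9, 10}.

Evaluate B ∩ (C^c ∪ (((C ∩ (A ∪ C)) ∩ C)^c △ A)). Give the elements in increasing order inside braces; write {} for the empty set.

C^c = {2, 5}
A ∪ C = {1, 3, 4, 6, 7, 8, 9, 10}
C ∩ (A ∪ C) = {1, 3, 4, 6, 7, 8, 9, 10}
(C ∩ (A ∪ C)) ∩ C = {1, 3, 4, 6, 7, 8, 9, 10}
((C ∩ (A ∪ C)) ∩ C)^c = {2, 5}
((C ∩ (A ∪ C)) ∩ C)^c △ A = {1, 2, 3, 4, 5, 7, 8, 9, 10}
C^c ∪ (((C ∩ (A ∪ C)) ∩ C)^c △ A) = {1, 2, 3, 4, 5, 7, 8, 9, 10}
B ∩ (C^c ∪ (((C ∩ (A ∪ C)) ∩ C)^c △ A)) = {1, 4, 7, 8, 9, 10}

{1, 4, 7, 8, 9, 10}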